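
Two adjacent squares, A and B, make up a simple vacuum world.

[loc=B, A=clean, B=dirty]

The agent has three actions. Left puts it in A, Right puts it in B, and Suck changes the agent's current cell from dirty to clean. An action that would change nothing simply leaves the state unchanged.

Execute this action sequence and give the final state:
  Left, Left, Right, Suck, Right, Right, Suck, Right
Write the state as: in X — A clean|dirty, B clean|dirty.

1. Left → in A — A clean, B dirty
2. Left → in A — A clean, B dirty
3. Right → in B — A clean, B dirty
4. Suck → in B — A clean, B clean
5. Right → in B — A clean, B clean
6. Right → in B — A clean, B clean
7. Suck → in B — A clean, B clean
8. Right → in B — A clean, B clean

in B — A clean, B clean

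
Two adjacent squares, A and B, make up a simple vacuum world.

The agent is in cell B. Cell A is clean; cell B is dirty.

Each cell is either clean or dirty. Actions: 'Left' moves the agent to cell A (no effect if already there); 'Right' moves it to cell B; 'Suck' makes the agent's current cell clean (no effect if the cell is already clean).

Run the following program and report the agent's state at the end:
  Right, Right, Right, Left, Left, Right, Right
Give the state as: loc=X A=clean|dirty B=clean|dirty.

loc=B A=clean B=dirty

Right (#1): loc=B A=clean B=dirty
Right (#2): loc=B A=clean B=dirty
Right (#3): loc=B A=clean B=dirty
Left (#4): loc=A A=clean B=dirty
Left (#5): loc=A A=clean B=dirty
Right (#6): loc=B A=clean B=dirty
Right (#7): loc=B A=clean B=dirty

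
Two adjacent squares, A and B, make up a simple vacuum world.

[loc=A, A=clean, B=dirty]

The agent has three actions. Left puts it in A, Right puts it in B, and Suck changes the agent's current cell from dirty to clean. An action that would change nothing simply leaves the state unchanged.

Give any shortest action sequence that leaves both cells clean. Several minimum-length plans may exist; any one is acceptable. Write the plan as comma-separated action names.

Right, Suck

Right (#1): loc=B A=clean B=dirty
Suck (#2): loc=B A=clean B=clean
min 2: go B then Suck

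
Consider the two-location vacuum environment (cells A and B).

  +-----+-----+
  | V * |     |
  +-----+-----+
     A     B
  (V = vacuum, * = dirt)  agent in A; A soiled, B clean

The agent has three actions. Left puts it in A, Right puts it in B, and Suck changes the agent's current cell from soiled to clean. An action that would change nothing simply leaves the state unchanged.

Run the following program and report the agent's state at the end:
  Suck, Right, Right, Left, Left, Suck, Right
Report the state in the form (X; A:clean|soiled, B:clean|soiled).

t=1 Suck ⇒ (A; A:clean, B:clean)
t=2 Right ⇒ (B; A:clean, B:clean)
t=3 Right ⇒ (B; A:clean, B:clean)
t=4 Left ⇒ (A; A:clean, B:clean)
t=5 Left ⇒ (A; A:clean, B:clean)
t=6 Suck ⇒ (A; A:clean, B:clean)
t=7 Right ⇒ (B; A:clean, B:clean)

(B; A:clean, B:clean)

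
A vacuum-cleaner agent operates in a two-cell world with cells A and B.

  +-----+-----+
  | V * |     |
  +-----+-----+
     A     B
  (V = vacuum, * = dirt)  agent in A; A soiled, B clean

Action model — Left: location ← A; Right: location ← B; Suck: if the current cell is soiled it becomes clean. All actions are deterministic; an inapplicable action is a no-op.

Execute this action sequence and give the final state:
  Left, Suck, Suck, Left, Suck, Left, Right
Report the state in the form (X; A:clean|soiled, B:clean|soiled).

(B; A:clean, B:clean)

1. Left → (A; A:soiled, B:clean)
2. Suck → (A; A:clean, B:clean)
3. Suck → (A; A:clean, B:clean)
4. Left → (A; A:clean, B:clean)
5. Suck → (A; A:clean, B:clean)
6. Left → (A; A:clean, B:clean)
7. Right → (B; A:clean, B:clean)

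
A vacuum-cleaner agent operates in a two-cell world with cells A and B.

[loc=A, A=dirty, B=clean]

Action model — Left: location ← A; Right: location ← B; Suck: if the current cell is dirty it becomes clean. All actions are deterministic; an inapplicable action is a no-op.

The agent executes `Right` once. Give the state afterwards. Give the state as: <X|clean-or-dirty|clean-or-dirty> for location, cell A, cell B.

start: <A|dirty|clean>
Right (#1): <B|dirty|clean>

<B|dirty|clean>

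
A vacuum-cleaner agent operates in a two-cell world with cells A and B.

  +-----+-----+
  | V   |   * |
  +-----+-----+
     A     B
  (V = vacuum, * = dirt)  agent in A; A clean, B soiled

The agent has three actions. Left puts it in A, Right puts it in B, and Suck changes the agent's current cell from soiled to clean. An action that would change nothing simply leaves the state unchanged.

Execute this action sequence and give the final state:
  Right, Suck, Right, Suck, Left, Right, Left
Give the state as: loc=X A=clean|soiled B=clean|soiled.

step 1/7 (Right): loc=B A=clean B=soiled
step 2/7 (Suck): loc=B A=clean B=clean
step 3/7 (Right): loc=B A=clean B=clean
step 4/7 (Suck): loc=B A=clean B=clean
step 5/7 (Left): loc=A A=clean B=clean
step 6/7 (Right): loc=B A=clean B=clean
step 7/7 (Left): loc=A A=clean B=clean

loc=A A=clean B=clean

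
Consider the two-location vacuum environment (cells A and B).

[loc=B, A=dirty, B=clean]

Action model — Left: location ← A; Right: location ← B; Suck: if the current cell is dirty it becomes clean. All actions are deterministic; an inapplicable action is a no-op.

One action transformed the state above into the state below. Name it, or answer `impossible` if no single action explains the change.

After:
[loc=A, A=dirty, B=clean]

try  Left: in A — A dirty, B clean  ← match
try Right: in B — A dirty, B clean
try  Suck: in B — A dirty, B clean

Left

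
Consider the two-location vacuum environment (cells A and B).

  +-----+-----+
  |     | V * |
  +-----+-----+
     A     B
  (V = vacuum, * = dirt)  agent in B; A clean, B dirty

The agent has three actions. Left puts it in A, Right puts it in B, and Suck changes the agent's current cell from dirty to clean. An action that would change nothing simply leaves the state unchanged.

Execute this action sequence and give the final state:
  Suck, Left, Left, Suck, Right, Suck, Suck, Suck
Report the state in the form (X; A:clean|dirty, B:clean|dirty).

[1] after Suck: (B; A:clean, B:clean)
[2] after Left: (A; A:clean, B:clean)
[3] after Left: (A; A:clean, B:clean)
[4] after Suck: (A; A:clean, B:clean)
[5] after Right: (B; A:clean, B:clean)
[6] after Suck: (B; A:clean, B:clean)
[7] after Suck: (B; A:clean, B:clean)
[8] after Suck: (B; A:clean, B:clean)

(B; A:clean, B:clean)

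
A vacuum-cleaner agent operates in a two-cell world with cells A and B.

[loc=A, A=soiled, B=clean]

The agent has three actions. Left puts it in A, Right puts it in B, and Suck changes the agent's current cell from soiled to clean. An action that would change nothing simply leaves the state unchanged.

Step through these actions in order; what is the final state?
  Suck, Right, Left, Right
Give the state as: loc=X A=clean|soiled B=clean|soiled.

step 1/4 (Suck): loc=A A=clean B=clean
step 2/4 (Right): loc=B A=clean B=clean
step 3/4 (Left): loc=A A=clean B=clean
step 4/4 (Right): loc=B A=clean B=clean

loc=B A=clean B=clean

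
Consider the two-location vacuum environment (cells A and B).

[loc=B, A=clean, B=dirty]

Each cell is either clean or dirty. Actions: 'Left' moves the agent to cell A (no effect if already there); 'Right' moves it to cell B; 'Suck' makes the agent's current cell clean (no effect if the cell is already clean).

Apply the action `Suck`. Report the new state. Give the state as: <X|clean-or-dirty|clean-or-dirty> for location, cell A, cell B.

<B|clean|clean>

start: <B|clean|dirty>
Suck (#1): <B|clean|clean>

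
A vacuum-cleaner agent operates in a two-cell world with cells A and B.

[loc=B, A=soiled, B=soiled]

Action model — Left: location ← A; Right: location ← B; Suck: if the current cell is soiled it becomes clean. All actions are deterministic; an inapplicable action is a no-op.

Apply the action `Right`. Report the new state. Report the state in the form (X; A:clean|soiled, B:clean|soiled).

start: (B; A:soiled, B:soiled)
1) do Right; now (B; A:soiled, B:soiled)

(B; A:soiled, B:soiled)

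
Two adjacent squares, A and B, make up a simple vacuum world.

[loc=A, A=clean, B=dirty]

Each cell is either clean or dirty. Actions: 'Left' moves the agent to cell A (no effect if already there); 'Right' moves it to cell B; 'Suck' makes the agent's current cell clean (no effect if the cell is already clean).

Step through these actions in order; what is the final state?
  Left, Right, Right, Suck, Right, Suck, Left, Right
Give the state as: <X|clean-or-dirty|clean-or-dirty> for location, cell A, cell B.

<B|clean|clean>

[1] after Left: <A|clean|dirty>
[2] after Right: <B|clean|dirty>
[3] after Right: <B|clean|dirty>
[4] after Suck: <B|clean|clean>
[5] after Right: <B|clean|clean>
[6] after Suck: <B|clean|clean>
[7] after Left: <A|clean|clean>
[8] after Right: <B|clean|clean>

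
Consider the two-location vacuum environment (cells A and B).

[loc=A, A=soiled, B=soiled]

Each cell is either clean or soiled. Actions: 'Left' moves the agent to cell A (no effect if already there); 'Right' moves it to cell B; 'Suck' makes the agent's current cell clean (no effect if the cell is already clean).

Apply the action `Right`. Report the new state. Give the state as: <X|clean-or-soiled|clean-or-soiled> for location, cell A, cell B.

<B|soiled|soiled>

start: <A|soiled|soiled>
[1] after Right: <B|soiled|soiled>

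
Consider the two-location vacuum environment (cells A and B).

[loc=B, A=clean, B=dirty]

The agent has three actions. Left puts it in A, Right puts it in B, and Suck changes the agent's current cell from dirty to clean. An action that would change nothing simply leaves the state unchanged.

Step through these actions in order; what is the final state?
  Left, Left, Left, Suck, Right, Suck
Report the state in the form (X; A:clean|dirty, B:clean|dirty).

step 1/6 (Left): (A; A:clean, B:dirty)
step 2/6 (Left): (A; A:clean, B:dirty)
step 3/6 (Left): (A; A:clean, B:dirty)
step 4/6 (Suck): (A; A:clean, B:dirty)
step 5/6 (Right): (B; A:clean, B:dirty)
step 6/6 (Suck): (B; A:clean, B:clean)

(B; A:clean, B:clean)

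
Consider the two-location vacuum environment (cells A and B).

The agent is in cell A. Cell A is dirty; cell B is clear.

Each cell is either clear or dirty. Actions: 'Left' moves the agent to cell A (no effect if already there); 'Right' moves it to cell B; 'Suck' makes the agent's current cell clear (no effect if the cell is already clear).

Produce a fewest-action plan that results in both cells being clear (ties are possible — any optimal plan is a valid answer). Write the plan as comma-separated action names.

Suck

1) do Suck; now loc=A A=clear B=clear
min 1: A is dirty, one Suck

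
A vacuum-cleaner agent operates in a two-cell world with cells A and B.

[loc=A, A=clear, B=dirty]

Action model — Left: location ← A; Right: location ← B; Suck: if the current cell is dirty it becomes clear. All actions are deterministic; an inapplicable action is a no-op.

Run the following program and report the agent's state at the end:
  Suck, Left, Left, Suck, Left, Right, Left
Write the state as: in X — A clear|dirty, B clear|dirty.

[1] after Suck: in A — A clear, B dirty
[2] after Left: in A — A clear, B dirty
[3] after Left: in A — A clear, B dirty
[4] after Suck: in A — A clear, B dirty
[5] after Left: in A — A clear, B dirty
[6] after Right: in B — A clear, B dirty
[7] after Left: in A — A clear, B dirty

in A — A clear, B dirty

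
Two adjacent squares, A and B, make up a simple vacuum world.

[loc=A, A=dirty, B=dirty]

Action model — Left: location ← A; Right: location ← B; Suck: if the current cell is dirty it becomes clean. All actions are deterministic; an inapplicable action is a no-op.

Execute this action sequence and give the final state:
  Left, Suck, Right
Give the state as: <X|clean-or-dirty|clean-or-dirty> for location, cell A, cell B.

t=1 Left ⇒ <A|dirty|dirty>
t=2 Suck ⇒ <A|clean|dirty>
t=3 Right ⇒ <B|clean|dirty>

<B|clean|dirty>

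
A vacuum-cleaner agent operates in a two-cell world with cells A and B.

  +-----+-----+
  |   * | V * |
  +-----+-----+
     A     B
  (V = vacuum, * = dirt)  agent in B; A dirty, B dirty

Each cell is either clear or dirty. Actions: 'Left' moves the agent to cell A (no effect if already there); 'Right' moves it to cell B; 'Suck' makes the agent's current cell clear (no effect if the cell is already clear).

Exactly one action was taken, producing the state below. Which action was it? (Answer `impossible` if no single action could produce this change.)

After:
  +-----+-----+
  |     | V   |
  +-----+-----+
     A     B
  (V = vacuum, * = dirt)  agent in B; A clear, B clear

impossible

try  Left: (A; A:dirty, B:dirty)
try Right: (B; A:dirty, B:dirty)
try  Suck: (B; A:dirty, B:clear)
no single action produces the after-state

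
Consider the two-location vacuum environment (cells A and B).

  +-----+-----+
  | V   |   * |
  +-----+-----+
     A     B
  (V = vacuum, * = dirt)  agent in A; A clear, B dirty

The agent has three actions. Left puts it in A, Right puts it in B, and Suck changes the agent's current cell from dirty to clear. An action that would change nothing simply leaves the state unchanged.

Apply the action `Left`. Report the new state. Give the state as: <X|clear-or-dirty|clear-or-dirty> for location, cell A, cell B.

start: <A|clear|dirty>
1) do Left; now <A|clear|dirty>

<A|clear|dirty>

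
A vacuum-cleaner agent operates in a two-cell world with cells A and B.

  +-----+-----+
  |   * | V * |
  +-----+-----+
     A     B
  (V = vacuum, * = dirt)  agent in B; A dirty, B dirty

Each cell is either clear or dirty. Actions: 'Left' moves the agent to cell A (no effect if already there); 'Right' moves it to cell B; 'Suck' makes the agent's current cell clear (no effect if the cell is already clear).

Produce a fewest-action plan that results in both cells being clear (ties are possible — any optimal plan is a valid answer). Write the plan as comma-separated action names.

Suck (#1): loc=B A=dirty B=clear
Left (#2): loc=A A=dirty B=clear
Suck (#3): loc=A A=clear B=clear
min 3: Suck B + move + Suck A

Suck, Left, Suck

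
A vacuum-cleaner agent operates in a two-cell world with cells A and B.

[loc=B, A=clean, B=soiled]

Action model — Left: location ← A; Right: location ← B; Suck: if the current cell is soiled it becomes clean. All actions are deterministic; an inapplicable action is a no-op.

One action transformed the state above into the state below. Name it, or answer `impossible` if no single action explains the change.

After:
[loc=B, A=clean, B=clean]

try  Left: <A|clean|soiled>
try Right: <B|clean|soiled>
try  Suck: <B|clean|clean>  ← match

Suck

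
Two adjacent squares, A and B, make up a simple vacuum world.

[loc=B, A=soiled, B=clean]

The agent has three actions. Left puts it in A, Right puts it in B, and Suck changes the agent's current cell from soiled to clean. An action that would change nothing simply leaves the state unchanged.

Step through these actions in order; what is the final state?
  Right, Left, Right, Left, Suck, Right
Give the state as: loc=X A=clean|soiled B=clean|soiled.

loc=B A=clean B=clean

1) do Right; now loc=B A=soiled B=clean
2) do Left; now loc=A A=soiled B=clean
3) do Right; now loc=B A=soiled B=clean
4) do Left; now loc=A A=soiled B=clean
5) do Suck; now loc=A A=clean B=clean
6) do Right; now loc=B A=clean B=clean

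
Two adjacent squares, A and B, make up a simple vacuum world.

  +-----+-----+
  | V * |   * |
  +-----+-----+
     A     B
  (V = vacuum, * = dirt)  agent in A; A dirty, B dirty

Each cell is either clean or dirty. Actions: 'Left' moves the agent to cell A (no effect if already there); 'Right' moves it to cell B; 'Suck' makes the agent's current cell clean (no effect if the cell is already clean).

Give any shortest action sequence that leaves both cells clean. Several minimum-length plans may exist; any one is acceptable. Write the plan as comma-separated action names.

t=1 Suck ⇒ <A|clean|dirty>
t=2 Right ⇒ <B|clean|dirty>
t=3 Suck ⇒ <B|clean|clean>
min 3: Suck A + move + Suck B

Suck, Right, Suck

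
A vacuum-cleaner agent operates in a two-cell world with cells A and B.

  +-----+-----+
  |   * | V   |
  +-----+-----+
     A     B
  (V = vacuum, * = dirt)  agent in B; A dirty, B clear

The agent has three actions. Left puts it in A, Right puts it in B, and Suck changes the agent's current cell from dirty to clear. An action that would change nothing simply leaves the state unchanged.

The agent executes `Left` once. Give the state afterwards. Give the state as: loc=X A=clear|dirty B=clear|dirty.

loc=A A=dirty B=clear

start: loc=B A=dirty B=clear
[1] after Left: loc=A A=dirty B=clear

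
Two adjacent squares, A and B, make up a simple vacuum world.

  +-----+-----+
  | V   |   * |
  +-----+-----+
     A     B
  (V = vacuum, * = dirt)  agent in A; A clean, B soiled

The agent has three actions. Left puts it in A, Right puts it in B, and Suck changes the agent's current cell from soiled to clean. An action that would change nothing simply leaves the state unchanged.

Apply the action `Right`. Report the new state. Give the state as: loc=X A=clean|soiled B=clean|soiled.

start: loc=A A=clean B=soiled
step 1/1 (Right): loc=B A=clean B=soiled

loc=B A=clean B=soiled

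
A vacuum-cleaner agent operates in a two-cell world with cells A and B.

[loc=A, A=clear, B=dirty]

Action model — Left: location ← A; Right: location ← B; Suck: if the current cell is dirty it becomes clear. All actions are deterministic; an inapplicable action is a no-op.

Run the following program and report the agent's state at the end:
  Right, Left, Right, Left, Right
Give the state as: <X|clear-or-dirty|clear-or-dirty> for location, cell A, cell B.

<B|clear|dirty>

1) do Right; now <B|clear|dirty>
2) do Left; now <A|clear|dirty>
3) do Right; now <B|clear|dirty>
4) do Left; now <A|clear|dirty>
5) do Right; now <B|clear|dirty>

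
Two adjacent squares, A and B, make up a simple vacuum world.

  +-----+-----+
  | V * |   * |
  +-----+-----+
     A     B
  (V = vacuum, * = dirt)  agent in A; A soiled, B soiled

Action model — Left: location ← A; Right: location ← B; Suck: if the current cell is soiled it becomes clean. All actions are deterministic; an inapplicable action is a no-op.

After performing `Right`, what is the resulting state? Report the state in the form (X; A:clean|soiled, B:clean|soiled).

start: (A; A:soiled, B:soiled)
1. Right → (B; A:soiled, B:soiled)

(B; A:soiled, B:soiled)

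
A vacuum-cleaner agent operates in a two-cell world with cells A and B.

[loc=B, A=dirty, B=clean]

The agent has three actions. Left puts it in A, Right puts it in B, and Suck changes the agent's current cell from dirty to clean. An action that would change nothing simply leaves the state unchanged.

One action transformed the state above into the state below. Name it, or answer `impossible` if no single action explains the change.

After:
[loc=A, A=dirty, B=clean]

Left

try  Left: (A; A:dirty, B:clean)  ← match
try Right: (B; A:dirty, B:clean)
try  Suck: (B; A:dirty, B:clean)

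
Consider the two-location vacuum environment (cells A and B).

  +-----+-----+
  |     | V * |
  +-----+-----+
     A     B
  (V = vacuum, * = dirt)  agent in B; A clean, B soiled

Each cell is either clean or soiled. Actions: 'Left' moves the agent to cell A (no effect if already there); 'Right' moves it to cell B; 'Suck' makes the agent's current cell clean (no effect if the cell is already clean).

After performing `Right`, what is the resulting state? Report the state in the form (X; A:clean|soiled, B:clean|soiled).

(B; A:clean, B:soiled)

start: (B; A:clean, B:soiled)
Right (#1): (B; A:clean, B:soiled)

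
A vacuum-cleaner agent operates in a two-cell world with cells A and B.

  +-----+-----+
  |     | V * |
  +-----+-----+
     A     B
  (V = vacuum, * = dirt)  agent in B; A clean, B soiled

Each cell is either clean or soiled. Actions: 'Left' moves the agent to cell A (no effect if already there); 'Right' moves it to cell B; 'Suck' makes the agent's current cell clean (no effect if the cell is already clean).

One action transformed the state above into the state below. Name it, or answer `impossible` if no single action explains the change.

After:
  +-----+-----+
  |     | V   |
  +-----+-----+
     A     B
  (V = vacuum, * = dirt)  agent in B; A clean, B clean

Suck

try  Left: in A — A clean, B soiled
try Right: in B — A clean, B soiled
try  Suck: in B — A clean, B clean  ← match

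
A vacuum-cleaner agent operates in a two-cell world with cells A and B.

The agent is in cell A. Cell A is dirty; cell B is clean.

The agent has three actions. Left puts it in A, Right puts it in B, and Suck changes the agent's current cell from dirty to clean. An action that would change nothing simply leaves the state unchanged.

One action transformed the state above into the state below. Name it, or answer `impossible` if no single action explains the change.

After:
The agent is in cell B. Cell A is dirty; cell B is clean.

try  Left: (A; A:dirty, B:clean)
try Right: (B; A:dirty, B:clean)  ← match
try  Suck: (A; A:clean, B:clean)

Right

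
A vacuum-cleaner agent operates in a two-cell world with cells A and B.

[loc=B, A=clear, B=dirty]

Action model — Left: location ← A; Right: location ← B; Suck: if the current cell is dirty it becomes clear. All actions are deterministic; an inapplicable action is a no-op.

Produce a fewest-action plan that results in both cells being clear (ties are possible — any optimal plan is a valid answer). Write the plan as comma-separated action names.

Suck

1. Suck → loc=B A=clear B=clear
min 1: B is dirty, one Suck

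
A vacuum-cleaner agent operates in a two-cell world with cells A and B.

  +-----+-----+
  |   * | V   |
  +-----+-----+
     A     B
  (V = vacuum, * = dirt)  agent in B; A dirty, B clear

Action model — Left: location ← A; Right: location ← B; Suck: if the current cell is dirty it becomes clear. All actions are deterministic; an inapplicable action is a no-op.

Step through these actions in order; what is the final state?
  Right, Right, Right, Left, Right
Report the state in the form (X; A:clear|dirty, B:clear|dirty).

1. Right → (B; A:dirty, B:clear)
2. Right → (B; A:dirty, B:clear)
3. Right → (B; A:dirty, B:clear)
4. Left → (A; A:dirty, B:clear)
5. Right → (B; A:dirty, B:clear)

(B; A:dirty, B:clear)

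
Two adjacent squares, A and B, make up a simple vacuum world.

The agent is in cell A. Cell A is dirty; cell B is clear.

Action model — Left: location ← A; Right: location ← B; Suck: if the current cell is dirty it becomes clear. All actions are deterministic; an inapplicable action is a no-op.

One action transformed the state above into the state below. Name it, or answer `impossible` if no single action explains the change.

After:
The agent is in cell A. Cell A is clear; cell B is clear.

try  Left: loc=A A=dirty B=clear
try Right: loc=B A=dirty B=clear
try  Suck: loc=A A=clear B=clear  ← match

Suck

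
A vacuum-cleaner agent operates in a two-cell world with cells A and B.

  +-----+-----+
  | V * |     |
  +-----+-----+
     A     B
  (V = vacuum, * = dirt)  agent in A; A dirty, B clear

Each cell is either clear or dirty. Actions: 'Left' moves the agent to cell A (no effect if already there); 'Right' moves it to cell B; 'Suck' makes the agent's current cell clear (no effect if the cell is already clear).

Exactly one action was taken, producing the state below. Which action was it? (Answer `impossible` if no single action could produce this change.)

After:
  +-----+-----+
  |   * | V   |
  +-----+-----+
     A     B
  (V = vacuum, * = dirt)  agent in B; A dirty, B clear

try  Left: in A — A dirty, B clear
try Right: in B — A dirty, B clear  ← match
try  Suck: in A — A clear, B clear

Right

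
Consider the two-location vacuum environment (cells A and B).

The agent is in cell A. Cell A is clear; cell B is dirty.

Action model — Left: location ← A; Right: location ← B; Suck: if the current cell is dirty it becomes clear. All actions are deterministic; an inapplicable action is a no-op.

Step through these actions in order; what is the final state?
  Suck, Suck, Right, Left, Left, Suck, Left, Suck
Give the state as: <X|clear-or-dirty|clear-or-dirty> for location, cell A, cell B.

1. Suck → <A|clear|dirty>
2. Suck → <A|clear|dirty>
3. Right → <B|clear|dirty>
4. Left → <A|clear|dirty>
5. Left → <A|clear|dirty>
6. Suck → <A|clear|dirty>
7. Left → <A|clear|dirty>
8. Suck → <A|clear|dirty>

<A|clear|dirty>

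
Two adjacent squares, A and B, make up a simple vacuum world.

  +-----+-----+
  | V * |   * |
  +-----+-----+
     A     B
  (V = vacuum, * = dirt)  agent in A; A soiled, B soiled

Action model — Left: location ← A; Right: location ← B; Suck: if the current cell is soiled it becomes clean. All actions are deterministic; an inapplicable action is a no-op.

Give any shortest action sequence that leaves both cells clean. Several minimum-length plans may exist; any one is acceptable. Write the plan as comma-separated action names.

t=1 Suck ⇒ (A; A:clean, B:soiled)
t=2 Right ⇒ (B; A:clean, B:soiled)
t=3 Suck ⇒ (B; A:clean, B:clean)
min 3: Suck A + move + Suck B

Suck, Right, Suck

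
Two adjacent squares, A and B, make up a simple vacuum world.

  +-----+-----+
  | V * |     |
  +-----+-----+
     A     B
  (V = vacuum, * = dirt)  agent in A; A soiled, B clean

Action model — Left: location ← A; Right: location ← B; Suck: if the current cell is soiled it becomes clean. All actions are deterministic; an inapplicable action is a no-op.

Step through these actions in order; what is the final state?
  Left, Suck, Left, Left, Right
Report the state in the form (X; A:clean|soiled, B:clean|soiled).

(B; A:clean, B:clean)

step 1/5 (Left): (A; A:soiled, B:clean)
step 2/5 (Suck): (A; A:clean, B:clean)
step 3/5 (Left): (A; A:clean, B:clean)
step 4/5 (Left): (A; A:clean, B:clean)
step 5/5 (Right): (B; A:clean, B:clean)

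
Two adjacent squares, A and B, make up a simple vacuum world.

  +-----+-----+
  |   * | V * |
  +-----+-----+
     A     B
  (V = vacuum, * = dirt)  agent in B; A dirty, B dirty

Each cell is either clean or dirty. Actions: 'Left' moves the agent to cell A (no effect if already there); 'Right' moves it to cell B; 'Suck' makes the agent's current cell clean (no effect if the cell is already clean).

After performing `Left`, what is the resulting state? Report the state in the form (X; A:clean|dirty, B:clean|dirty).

start: (B; A:dirty, B:dirty)
1) do Left; now (A; A:dirty, B:dirty)

(A; A:dirty, B:dirty)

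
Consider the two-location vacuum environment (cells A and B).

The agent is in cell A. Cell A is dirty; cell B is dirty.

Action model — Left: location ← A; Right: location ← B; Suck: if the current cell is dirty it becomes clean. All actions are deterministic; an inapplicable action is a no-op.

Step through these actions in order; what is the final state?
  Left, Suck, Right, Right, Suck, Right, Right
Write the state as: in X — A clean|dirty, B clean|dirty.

1. Left → in A — A dirty, B dirty
2. Suck → in A — A clean, B dirty
3. Right → in B — A clean, B dirty
4. Right → in B — A clean, B dirty
5. Suck → in B — A clean, B clean
6. Right → in B — A clean, B clean
7. Right → in B — A clean, B clean

in B — A clean, B clean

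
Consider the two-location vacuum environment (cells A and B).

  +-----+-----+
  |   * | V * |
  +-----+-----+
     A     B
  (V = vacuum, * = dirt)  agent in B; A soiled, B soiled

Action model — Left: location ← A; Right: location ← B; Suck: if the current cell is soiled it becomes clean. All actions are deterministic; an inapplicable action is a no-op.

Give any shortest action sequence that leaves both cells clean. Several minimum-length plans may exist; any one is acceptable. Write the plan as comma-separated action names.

Suck, Left, Suck

t=1 Suck ⇒ (B; A:soiled, B:clean)
t=2 Left ⇒ (A; A:soiled, B:clean)
t=3 Suck ⇒ (A; A:clean, B:clean)
min 3: Suck B + move + Suck A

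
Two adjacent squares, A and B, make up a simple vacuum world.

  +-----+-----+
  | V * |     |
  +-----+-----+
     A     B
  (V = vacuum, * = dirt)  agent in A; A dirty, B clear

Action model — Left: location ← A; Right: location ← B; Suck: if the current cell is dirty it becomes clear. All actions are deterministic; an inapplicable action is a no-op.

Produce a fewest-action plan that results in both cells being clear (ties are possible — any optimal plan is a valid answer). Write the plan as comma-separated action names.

Suck

1) do Suck; now in A — A clear, B clear
min 1: A is dirty, one Suck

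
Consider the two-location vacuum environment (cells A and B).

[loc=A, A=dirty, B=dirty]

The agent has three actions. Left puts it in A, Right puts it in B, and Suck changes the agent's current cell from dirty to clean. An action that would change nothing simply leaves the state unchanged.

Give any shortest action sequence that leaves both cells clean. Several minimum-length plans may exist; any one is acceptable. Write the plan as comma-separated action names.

Suck, Right, Suck

t=1 Suck ⇒ in A — A clean, B dirty
t=2 Right ⇒ in B — A clean, B dirty
t=3 Suck ⇒ in B — A clean, B clean
min 3: Suck A + move + Suck B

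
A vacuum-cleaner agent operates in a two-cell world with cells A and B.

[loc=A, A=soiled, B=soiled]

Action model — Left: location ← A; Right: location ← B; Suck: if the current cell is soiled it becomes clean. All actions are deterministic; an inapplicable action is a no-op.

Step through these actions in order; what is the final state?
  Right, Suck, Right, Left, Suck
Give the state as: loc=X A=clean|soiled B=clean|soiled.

Right (#1): loc=B A=soiled B=soiled
Suck (#2): loc=B A=soiled B=clean
Right (#3): loc=B A=soiled B=clean
Left (#4): loc=A A=soiled B=clean
Suck (#5): loc=A A=clean B=clean

loc=A A=clean B=clean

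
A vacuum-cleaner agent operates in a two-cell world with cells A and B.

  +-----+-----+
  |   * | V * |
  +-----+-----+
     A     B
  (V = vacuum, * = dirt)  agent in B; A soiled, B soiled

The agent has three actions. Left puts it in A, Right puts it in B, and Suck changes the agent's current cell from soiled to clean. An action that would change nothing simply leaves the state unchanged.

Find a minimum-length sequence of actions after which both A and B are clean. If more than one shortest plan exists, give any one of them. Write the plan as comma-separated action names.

Suck, Left, Suck

1. Suck → loc=B A=soiled B=clean
2. Left → loc=A A=soiled B=clean
3. Suck → loc=A A=clean B=clean
min 3: Suck B + move + Suck A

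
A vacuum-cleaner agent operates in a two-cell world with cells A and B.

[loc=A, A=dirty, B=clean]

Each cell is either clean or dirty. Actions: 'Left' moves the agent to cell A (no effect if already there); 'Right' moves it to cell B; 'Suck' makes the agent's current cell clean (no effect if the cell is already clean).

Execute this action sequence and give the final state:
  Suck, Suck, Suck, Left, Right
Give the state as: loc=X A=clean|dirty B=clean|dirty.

loc=B A=clean B=clean

Suck (#1): loc=A A=clean B=clean
Suck (#2): loc=A A=clean B=clean
Suck (#3): loc=A A=clean B=clean
Left (#4): loc=A A=clean B=clean
Right (#5): loc=B A=clean B=clean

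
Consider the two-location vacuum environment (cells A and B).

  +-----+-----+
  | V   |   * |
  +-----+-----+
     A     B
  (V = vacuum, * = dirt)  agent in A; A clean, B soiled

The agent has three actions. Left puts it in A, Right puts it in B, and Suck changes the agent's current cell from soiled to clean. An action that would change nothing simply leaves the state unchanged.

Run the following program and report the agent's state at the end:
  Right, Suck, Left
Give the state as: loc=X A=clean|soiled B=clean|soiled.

Right (#1): loc=B A=clean B=soiled
Suck (#2): loc=B A=clean B=clean
Left (#3): loc=A A=clean B=clean

loc=A A=clean B=clean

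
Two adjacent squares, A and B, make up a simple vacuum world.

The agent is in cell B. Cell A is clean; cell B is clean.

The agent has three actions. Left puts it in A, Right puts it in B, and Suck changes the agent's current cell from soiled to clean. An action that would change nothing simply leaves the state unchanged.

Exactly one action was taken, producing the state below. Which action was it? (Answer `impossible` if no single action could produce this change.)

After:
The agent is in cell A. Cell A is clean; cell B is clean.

try  Left: <A|clean|clean>  ← match
try Right: <B|clean|clean>
try  Suck: <B|clean|clean>

Left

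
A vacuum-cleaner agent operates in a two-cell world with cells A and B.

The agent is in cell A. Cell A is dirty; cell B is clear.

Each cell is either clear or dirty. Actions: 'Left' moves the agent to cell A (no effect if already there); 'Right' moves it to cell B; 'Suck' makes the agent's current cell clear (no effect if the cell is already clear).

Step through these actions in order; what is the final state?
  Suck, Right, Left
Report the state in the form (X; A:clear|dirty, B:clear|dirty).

t=1 Suck ⇒ (A; A:clear, B:clear)
t=2 Right ⇒ (B; A:clear, B:clear)
t=3 Left ⇒ (A; A:clear, B:clear)

(A; A:clear, B:clear)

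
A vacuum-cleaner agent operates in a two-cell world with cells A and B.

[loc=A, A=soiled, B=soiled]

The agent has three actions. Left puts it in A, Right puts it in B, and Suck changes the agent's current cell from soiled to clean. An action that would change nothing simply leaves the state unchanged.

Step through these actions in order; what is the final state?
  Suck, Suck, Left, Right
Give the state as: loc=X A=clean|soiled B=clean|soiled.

loc=B A=clean B=soiled

[1] after Suck: loc=A A=clean B=soiled
[2] after Suck: loc=A A=clean B=soiled
[3] after Left: loc=A A=clean B=soiled
[4] after Right: loc=B A=clean B=soiled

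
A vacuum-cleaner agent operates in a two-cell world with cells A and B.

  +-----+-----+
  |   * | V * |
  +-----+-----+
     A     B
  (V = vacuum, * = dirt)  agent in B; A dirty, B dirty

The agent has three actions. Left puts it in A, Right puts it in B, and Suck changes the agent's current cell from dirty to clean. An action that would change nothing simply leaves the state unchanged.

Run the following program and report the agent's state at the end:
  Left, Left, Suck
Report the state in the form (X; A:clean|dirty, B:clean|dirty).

(A; A:clean, B:dirty)

step 1/3 (Left): (A; A:dirty, B:dirty)
step 2/3 (Left): (A; A:dirty, B:dirty)
step 3/3 (Suck): (A; A:clean, B:dirty)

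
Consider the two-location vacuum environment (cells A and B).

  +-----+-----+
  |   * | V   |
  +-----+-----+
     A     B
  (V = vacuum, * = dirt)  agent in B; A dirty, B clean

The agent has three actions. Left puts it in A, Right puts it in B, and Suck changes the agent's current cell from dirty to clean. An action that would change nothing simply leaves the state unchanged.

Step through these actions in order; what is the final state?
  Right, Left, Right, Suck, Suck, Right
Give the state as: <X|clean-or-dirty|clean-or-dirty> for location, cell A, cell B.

step 1/6 (Right): <B|dirty|clean>
step 2/6 (Left): <A|dirty|clean>
step 3/6 (Right): <B|dirty|clean>
step 4/6 (Suck): <B|dirty|clean>
step 5/6 (Suck): <B|dirty|clean>
step 6/6 (Right): <B|dirty|clean>

<B|dirty|clean>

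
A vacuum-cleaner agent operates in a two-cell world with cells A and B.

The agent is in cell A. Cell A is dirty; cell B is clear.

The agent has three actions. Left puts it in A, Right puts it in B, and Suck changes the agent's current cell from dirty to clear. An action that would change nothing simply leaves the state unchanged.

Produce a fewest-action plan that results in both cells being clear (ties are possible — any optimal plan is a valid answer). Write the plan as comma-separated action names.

Suck

t=1 Suck ⇒ (A; A:clear, B:clear)
min 1: A is dirty, one Suck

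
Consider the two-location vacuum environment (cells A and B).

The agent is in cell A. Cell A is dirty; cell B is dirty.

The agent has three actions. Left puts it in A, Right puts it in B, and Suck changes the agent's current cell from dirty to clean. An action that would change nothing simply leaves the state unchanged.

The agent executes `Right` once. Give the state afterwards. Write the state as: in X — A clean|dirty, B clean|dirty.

start: in A — A dirty, B dirty
1. Right → in B — A dirty, B dirty

in B — A dirty, B dirty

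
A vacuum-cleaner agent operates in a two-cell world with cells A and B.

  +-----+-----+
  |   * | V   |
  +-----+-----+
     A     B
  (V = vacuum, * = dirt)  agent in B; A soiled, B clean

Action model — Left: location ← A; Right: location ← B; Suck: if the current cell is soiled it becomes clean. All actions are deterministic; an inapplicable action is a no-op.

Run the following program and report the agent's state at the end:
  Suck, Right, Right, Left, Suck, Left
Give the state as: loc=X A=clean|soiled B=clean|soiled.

1. Suck → loc=B A=soiled B=clean
2. Right → loc=B A=soiled B=clean
3. Right → loc=B A=soiled B=clean
4. Left → loc=A A=soiled B=clean
5. Suck → loc=A A=clean B=clean
6. Left → loc=A A=clean B=clean

loc=A A=clean B=clean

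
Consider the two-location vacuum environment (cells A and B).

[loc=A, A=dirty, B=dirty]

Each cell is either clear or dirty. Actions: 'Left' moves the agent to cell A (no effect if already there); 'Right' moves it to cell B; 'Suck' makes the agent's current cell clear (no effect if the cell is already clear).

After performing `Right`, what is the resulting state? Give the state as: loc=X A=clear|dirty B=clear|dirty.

start: loc=A A=dirty B=dirty
step 1/1 (Right): loc=B A=dirty B=dirty

loc=B A=dirty B=dirty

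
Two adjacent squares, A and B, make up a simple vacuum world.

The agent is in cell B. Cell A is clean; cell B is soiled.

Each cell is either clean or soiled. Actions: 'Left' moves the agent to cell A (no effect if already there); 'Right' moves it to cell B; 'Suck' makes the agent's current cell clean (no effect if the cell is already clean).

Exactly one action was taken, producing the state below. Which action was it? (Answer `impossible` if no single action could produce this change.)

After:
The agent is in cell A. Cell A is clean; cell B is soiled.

Left

try  Left: <A|clean|soiled>  ← match
try Right: <B|clean|soiled>
try  Suck: <B|clean|clean>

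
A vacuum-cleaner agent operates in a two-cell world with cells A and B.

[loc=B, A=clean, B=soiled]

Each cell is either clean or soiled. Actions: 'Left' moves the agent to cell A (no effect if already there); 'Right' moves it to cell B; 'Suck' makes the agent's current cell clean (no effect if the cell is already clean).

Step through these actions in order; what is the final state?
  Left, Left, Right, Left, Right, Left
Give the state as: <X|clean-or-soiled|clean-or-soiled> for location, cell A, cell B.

<A|clean|soiled>

1. Left → <A|clean|soiled>
2. Left → <A|clean|soiled>
3. Right → <B|clean|soiled>
4. Left → <A|clean|soiled>
5. Right → <B|clean|soiled>
6. Left → <A|clean|soiled>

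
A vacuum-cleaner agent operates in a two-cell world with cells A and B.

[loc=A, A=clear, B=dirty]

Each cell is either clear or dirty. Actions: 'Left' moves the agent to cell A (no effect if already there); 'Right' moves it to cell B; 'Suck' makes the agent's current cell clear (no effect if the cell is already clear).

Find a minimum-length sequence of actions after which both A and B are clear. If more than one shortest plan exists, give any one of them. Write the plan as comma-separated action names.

Right, Suck

1) do Right; now (B; A:clear, B:dirty)
2) do Suck; now (B; A:clear, B:clear)
min 2: go B then Suck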